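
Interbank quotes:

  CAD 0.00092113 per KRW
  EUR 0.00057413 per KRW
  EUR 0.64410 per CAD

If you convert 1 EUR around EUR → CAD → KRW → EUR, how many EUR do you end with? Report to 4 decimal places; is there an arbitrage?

0.9677 (arbitrage exists)

Around EUR → CAD → KRW → EUR: 1 ÷ 0.64410 ÷ 0.00092113 × 0.00057413 = 0.967689
Product < 1; profitable direction is EUR → KRW → CAD → EUR.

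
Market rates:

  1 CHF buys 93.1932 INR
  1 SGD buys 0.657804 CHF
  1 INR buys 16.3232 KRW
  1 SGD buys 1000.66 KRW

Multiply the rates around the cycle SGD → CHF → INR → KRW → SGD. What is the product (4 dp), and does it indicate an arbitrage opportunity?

Around SGD → CHF → INR → KRW → SGD: 1 × 0.657804 × 93.1932 × 16.3232 ÷ 1000.66 = 0.999999
Product ≈ 1 (deviation 0.000%, within rounding noise).

1.0000 (no arbitrage)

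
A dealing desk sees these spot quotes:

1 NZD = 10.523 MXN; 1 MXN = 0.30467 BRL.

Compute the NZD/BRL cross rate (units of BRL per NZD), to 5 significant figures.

NZD/BRL = 3.2060

1 NZD × 10.523 = 10.523 MXN
10.523 MXN × 0.30467 = 3.20604 BRL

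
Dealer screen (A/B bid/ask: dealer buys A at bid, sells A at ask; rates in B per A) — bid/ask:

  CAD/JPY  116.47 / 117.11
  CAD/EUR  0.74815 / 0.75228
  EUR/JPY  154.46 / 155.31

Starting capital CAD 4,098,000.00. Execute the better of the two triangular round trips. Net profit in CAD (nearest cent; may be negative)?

Best loop CAD → JPY → EUR → CAD:
CAD 4,098,000.00 × 116.47 (sell CAD at bid) = JPY 477,294,060
JPY 477,294,060 ÷ 155.31 (buy EUR at ask) = EUR 3,073,170.18
EUR 3,073,170.18 ÷ 0.75228 (buy CAD at ask) = CAD 4,085,141.40

Net result: CAD -12,858.60 (no profitable arbitrage after spreads)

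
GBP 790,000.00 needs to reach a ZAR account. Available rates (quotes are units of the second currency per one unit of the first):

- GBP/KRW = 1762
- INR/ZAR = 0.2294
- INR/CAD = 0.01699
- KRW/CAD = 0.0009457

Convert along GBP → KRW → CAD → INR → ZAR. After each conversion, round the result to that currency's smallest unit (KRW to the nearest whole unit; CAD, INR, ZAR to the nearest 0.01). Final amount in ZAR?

ZAR 17,774,050.94

GBP 790,000.00 × 1762 = KRW 1,391,980,000
KRW 1,391,980,000 × 0.0009457 = CAD 1,316,395.49
CAD 1,316,395.49 ÷ 0.01699 = INR 77,480,605.65
INR 77,480,605.65 × 0.2294 = ZAR 17,774,050.94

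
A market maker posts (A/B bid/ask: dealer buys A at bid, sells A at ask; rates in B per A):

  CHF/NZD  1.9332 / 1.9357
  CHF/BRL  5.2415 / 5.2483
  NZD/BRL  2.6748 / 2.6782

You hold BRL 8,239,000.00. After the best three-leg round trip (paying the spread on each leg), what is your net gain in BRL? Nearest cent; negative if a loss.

Net profit: BRL 91,077.41

Best loop BRL → NZD → CHF → BRL:
BRL 8,239,000.00 ÷ 2.6782 (buy NZD at ask) = NZD 3,076,319.92
NZD 3,076,319.92 ÷ 1.9357 (buy CHF at ask) = CHF 1,589,254.49
CHF 1,589,254.49 × 5.2415 (sell CHF at bid) = BRL 8,330,077.41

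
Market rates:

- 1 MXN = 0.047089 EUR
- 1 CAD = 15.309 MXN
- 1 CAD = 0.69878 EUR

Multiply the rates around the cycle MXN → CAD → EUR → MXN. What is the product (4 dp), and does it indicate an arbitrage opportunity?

Around MXN → CAD → EUR → MXN: 1 ÷ 15.309 × 0.69878 ÷ 0.047089 = 0.969336
Product < 1; profitable direction is MXN → EUR → CAD → MXN.

0.9693 (arbitrage exists)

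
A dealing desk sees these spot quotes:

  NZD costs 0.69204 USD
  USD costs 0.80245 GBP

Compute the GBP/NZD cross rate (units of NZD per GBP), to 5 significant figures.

GBP/NZD = 1.8007

1 GBP ÷ 0.80245 = 1.24618 USD
1.24618 USD ÷ 0.69204 = 1.80074 NZD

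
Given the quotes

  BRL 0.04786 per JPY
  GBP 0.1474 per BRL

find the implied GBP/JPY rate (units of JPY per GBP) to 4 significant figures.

GBP/JPY = 141.8

1 GBP ÷ 0.1474 = 6.78426 BRL
6.78426 BRL ÷ 0.04786 = 141.752 JPY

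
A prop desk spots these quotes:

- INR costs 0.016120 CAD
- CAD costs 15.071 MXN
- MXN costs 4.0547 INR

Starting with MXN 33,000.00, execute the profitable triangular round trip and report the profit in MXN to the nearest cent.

Profitable loop is MXN → CAD → INR → MXN:
MXN 33,000.00 ÷ 15.071 = CAD 2,189.64
CAD 2,189.64 ÷ 0.016120 = INR 135,833.48
INR 135,833.48 ÷ 4.0547 = MXN 33,500.25
Profit = MXN 33,500.25 − MXN 33,000.00

Profit: MXN 500.25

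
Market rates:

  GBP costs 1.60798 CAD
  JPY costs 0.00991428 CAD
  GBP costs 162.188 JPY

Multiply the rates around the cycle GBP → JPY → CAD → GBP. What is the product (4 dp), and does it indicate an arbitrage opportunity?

Around GBP → JPY → CAD → GBP: 1 × 162.188 × 0.00991428 ÷ 1.60798 = 0.999998
Product ≈ 1 (deviation 0.000%, within rounding noise).

1.0000 (no arbitrage)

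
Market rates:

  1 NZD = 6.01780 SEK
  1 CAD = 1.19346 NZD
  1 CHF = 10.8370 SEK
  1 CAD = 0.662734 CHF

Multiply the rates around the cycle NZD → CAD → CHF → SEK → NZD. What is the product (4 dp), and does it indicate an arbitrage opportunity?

Around NZD → CAD → CHF → SEK → NZD: 1 ÷ 1.19346 × 0.662734 × 10.8370 ÷ 6.01780 = 1.000006
Product ≈ 1 (deviation 0.001%, within rounding noise).

1.0000 (no arbitrage)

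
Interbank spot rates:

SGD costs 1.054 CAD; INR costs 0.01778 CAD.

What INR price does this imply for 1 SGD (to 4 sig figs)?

SGD/INR = 59.28

1 SGD × 1.054 = 1.054 CAD
1.054 CAD ÷ 0.01778 = 59.2801 INR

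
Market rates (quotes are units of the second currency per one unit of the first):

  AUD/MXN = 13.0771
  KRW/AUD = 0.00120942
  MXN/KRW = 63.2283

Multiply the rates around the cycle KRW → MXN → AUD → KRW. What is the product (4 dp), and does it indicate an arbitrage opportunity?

1.0000 (no arbitrage)

Around KRW → MXN → AUD → KRW: 1 ÷ 63.2283 ÷ 13.0771 ÷ 0.00120942 = 1.000000
Product ≈ 1 (deviation 0.000%, within rounding noise).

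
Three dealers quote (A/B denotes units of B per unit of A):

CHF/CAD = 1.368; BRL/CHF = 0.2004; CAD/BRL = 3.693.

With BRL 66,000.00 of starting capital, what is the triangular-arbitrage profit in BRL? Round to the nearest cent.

Profit: BRL 820.09

Profitable loop is BRL → CHF → CAD → BRL:
BRL 66,000.00 × 0.2004 = CHF 13,226.40
CHF 13,226.40 × 1.368 = CAD 18,093.72
CAD 18,093.72 × 3.693 = BRL 66,820.09
Profit = BRL 66,820.09 − BRL 66,000.00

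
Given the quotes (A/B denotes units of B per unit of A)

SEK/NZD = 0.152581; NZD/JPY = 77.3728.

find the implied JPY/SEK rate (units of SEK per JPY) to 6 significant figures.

1 JPY ÷ 77.3728 = 0.0129244 NZD
0.0129244 NZD ÷ 0.152581 = 0.0847054 SEK

JPY/SEK = 0.0847054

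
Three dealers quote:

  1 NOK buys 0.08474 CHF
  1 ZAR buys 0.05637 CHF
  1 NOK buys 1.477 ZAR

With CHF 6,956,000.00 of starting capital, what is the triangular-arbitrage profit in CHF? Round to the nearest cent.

Profitable loop is CHF → ZAR → NOK → CHF:
CHF 6,956,000.00 ÷ 0.05637 = ZAR 123,398,971.08
ZAR 123,398,971.08 ÷ 1.477 = NOK 83,547,035.26
NOK 83,547,035.26 × 0.08474 = CHF 7,079,775.77
Profit = CHF 7,079,775.77 − CHF 6,956,000.00

Profit: CHF 123,775.77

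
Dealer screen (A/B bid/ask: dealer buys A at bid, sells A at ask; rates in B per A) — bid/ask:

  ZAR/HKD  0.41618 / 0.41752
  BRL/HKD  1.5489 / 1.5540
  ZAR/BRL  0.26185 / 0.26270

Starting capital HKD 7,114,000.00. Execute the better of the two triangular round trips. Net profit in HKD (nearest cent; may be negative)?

Net profit: HKD 138,437.24

Best loop HKD → BRL → ZAR → HKD:
HKD 7,114,000.00 ÷ 1.5540 (buy BRL at ask) = BRL 4,577,863.58
BRL 4,577,863.58 ÷ 0.26270 (buy ZAR at ask) = ZAR 17,426,203.19
ZAR 17,426,203.19 × 0.41618 (sell ZAR at bid) = HKD 7,252,437.24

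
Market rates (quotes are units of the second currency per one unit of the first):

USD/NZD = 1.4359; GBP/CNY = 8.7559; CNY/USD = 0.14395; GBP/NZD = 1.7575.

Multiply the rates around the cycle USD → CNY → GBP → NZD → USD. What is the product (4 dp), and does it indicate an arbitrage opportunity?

Around USD → CNY → GBP → NZD → USD: 1 ÷ 0.14395 ÷ 8.7559 × 1.7575 ÷ 1.4359 = 0.971088
Product < 1; profitable direction is USD → NZD → GBP → CNY → USD.

0.9711 (arbitrage exists)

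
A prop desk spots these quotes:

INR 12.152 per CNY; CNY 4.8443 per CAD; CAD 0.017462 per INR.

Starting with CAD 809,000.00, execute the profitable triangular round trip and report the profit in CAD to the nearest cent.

Profit: CAD 22,613.05

Profitable loop is CAD → CNY → INR → CAD:
CAD 809,000.00 × 4.8443 = CNY 3,919,038.70
CNY 3,919,038.70 × 12.152 = INR 47,624,158.28
INR 47,624,158.28 × 0.017462 = CAD 831,613.05
Profit = CAD 831,613.05 − CAD 809,000.00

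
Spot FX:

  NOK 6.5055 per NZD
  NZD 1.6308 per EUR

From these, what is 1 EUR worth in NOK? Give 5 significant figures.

1 EUR × 1.6308 = 1.6308 NZD
1.6308 NZD × 6.5055 = 10.6092 NOK

EUR/NOK = 10.609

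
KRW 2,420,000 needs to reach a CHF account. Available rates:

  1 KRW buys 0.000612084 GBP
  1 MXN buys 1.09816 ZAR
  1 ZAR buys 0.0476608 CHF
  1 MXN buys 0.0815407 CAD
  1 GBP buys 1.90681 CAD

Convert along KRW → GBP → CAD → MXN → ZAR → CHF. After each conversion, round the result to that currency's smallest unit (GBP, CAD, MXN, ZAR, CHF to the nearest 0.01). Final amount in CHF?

CHF 1,812.95

KRW 2,420,000 × 0.000612084 = GBP 1,481.24
GBP 1,481.24 × 1.90681 = CAD 2,824.44
CAD 2,824.44 ÷ 0.0815407 = MXN 34,638.41
MXN 34,638.41 × 1.09816 = ZAR 38,038.52
ZAR 38,038.52 × 0.0476608 = CHF 1,812.95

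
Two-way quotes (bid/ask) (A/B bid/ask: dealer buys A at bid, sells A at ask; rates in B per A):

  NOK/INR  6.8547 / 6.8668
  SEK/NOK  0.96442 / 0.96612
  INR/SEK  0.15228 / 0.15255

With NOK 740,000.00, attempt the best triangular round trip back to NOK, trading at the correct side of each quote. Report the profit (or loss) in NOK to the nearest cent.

Best loop NOK → INR → SEK → NOK:
NOK 740,000.00 × 6.8547 (sell NOK at bid) = INR 5,072,478.00
INR 5,072,478.00 × 0.15228 (sell INR at bid) = SEK 772,436.95
SEK 772,436.95 × 0.96442 (sell SEK at bid) = NOK 744,953.64

Net profit: NOK 4,953.64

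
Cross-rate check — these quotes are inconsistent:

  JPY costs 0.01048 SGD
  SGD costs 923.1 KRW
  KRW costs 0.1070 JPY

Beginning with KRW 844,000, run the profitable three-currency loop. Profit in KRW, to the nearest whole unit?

Profit: KRW 29,648

Profitable loop is KRW → JPY → SGD → KRW:
KRW 844,000 × 0.1070 = JPY 90,308
JPY 90,308 × 0.01048 = SGD 946.43
SGD 946.43 × 923.1 = KRW 873,648
Profit = KRW 873,648 − KRW 844,000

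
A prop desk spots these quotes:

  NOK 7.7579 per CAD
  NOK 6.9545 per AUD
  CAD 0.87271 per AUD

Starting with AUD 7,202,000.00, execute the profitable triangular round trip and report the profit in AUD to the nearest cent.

Profit: AUD 195,839.40

Profitable loop is AUD → NOK → CAD → AUD:
AUD 7,202,000.00 × 6.9545 = NOK 50,086,309.00
NOK 50,086,309.00 ÷ 7.7579 = CAD 6,456,168.42
CAD 6,456,168.42 ÷ 0.87271 = AUD 7,397,839.40
Profit = AUD 7,397,839.40 − AUD 7,202,000.00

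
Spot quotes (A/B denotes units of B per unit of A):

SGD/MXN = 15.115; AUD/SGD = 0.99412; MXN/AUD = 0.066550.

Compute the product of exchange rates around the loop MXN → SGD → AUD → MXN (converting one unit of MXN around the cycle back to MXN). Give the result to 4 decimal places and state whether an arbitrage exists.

Around MXN → SGD → AUD → MXN: 1 ÷ 15.115 ÷ 0.99412 ÷ 0.066550 = 1.000011
Product ≈ 1 (deviation 0.001%, within rounding noise).

1.0000 (no arbitrage)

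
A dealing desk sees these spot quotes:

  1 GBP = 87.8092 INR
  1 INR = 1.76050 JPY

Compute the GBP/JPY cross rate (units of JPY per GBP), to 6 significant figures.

1 GBP × 87.8092 = 87.8092 INR
87.8092 INR × 1.76050 = 154.588 JPY

GBP/JPY = 154.588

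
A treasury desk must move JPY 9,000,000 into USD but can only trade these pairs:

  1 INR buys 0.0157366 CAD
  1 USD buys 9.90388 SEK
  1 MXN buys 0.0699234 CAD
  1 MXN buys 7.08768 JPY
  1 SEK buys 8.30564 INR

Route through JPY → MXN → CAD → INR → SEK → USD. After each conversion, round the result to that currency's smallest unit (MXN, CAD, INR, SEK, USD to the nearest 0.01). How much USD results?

USD 68,591.70

JPY 9,000,000 ÷ 7.08768 = MXN 1,269,809.02
MXN 1,269,809.02 × 0.0699234 = CAD 88,789.36
CAD 88,789.36 ÷ 0.0157366 = INR 5,642,220.05
INR 5,642,220.05 ÷ 8.30564 = SEK 679,323.94
SEK 679,323.94 ÷ 9.90388 = USD 68,591.70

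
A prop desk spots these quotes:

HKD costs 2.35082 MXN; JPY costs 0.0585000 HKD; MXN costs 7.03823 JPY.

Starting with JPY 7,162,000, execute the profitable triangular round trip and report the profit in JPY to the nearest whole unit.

Profit: JPY 237,385

Profitable loop is JPY → MXN → HKD → JPY:
JPY 7,162,000 ÷ 7.03823 = MXN 1,017,585.39
MXN 1,017,585.39 ÷ 2.35082 = HKD 432,864.02
HKD 432,864.02 ÷ 0.0585000 = JPY 7,399,385
Profit = JPY 7,399,385 − JPY 7,162,000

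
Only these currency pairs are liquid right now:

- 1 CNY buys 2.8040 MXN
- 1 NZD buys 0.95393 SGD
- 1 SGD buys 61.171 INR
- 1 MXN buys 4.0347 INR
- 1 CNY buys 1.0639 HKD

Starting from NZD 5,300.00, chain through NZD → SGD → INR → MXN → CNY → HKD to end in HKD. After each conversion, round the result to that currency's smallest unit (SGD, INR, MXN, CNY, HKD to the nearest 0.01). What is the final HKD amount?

NZD 5,300.00 × 0.95393 = SGD 5,055.83
SGD 5,055.83 × 61.171 = INR 309,270.18
INR 309,270.18 ÷ 4.0347 = MXN 76,652.58
MXN 76,652.58 ÷ 2.8040 = CNY 27,336.87
CNY 27,336.87 × 1.0639 = HKD 29,083.70

HKD 29,083.70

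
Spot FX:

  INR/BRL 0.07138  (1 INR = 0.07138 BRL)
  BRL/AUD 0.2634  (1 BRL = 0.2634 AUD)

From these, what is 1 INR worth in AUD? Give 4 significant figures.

1 INR × 0.07138 = 0.07138 BRL
0.07138 BRL × 0.2634 = 0.0188015 AUD

INR/AUD = 0.01880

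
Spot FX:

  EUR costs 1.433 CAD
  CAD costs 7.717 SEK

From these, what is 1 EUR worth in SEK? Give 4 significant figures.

EUR/SEK = 11.06

1 EUR × 1.433 = 1.433 CAD
1.433 CAD × 7.717 = 11.0585 SEK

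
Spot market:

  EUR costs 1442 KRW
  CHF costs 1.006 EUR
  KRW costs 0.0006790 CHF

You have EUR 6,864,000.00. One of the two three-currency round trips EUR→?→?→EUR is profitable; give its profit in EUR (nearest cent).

Profit: EUR 104,579.51

Profitable loop is EUR → CHF → KRW → EUR:
EUR 6,864,000.00 ÷ 1.006 = CHF 6,823,061.63
CHF 6,823,061.63 ÷ 0.0006790 = KRW 10,048,691,650
KRW 10,048,691,650 ÷ 1442 = EUR 6,968,579.51
Profit = EUR 6,968,579.51 − EUR 6,864,000.00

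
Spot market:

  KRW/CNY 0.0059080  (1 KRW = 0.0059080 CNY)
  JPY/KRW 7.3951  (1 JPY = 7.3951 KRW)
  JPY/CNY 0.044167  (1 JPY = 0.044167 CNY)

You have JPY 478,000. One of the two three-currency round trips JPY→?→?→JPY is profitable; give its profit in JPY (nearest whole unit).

Profit: JPY 5,216

Profitable loop is JPY → CNY → KRW → JPY:
JPY 478,000 × 0.044167 = CNY 21,111.83
CNY 21,111.83 ÷ 0.0059080 = KRW 3,573,430
KRW 3,573,430 ÷ 7.3951 = JPY 483,216
Profit = JPY 483,216 − JPY 478,000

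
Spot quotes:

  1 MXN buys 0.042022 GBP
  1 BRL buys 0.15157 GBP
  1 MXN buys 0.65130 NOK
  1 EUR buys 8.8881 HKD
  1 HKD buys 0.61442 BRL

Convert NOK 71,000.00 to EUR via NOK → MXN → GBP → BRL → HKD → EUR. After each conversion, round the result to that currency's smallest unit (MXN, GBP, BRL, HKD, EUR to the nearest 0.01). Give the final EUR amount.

EUR 5,534.34

NOK 71,000.00 ÷ 0.65130 = MXN 109,012.74
MXN 109,012.74 × 0.042022 = GBP 4,580.93
GBP 4,580.93 ÷ 0.15157 = BRL 30,223.20
BRL 30,223.20 ÷ 0.61442 = HKD 49,189.81
HKD 49,189.81 ÷ 8.8881 = EUR 5,534.34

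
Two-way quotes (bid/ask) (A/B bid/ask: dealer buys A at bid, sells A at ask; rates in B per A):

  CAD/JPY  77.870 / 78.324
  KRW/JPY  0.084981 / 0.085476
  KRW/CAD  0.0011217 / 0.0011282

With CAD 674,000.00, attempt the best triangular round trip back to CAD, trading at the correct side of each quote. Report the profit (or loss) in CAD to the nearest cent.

Best loop CAD → JPY → KRW → CAD:
CAD 674,000.00 × 77.870 (sell CAD at bid) = JPY 52,484,380
JPY 52,484,380 ÷ 0.085476 (buy KRW at ask) = KRW 614,024,755
KRW 614,024,755 × 0.0011217 (sell KRW at bid) = CAD 688,751.57

Net profit: CAD 14,751.57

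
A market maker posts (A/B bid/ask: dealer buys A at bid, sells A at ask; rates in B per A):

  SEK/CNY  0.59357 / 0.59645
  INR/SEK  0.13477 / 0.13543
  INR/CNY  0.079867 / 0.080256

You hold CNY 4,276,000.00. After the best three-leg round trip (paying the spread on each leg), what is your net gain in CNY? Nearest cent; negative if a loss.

Net result: CNY -13,883.10 (no profitable arbitrage after spreads)

Best loop CNY → INR → SEK → CNY:
CNY 4,276,000.00 ÷ 0.080256 (buy INR at ask) = INR 53,279,505.58
INR 53,279,505.58 × 0.13477 (sell INR at bid) = SEK 7,180,478.97
SEK 7,180,478.97 × 0.59357 (sell SEK at bid) = CNY 4,262,116.90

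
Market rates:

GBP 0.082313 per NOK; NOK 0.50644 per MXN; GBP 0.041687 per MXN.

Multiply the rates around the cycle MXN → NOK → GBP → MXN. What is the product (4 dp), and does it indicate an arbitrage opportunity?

Around MXN → NOK → GBP → MXN: 1 × 0.50644 × 0.082313 ÷ 0.041687 = 0.999990
Product ≈ 1 (deviation 0.001%, within rounding noise).

1.0000 (no arbitrage)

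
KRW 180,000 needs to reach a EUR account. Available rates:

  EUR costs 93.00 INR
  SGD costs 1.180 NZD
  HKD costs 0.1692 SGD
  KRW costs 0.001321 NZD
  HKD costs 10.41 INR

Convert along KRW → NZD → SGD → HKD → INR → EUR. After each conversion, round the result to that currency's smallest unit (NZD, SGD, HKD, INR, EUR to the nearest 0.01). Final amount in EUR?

EUR 133.31

KRW 180,000 × 0.001321 = NZD 237.78
NZD 237.78 ÷ 1.180 = SGD 201.51
SGD 201.51 ÷ 0.1692 = HKD 1,190.96
HKD 1,190.96 × 10.41 = INR 12,397.89
INR 12,397.89 ÷ 93.00 = EUR 133.31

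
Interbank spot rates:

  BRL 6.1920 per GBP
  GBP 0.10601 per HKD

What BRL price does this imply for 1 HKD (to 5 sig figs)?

HKD/BRL = 0.65641

1 HKD × 0.10601 = 0.10601 GBP
0.10601 GBP × 6.1920 = 0.656414 BRL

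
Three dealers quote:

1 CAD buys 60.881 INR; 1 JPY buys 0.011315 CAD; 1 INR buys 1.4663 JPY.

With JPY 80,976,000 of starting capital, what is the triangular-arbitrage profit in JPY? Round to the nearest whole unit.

Profit: JPY 816,878

Profitable loop is JPY → CAD → INR → JPY:
JPY 80,976,000 × 0.011315 = CAD 916,243.44
CAD 916,243.44 × 60.881 = INR 55,781,816.87
INR 55,781,816.87 × 1.4663 = JPY 81,792,878
Profit = JPY 81,792,878 − JPY 80,976,000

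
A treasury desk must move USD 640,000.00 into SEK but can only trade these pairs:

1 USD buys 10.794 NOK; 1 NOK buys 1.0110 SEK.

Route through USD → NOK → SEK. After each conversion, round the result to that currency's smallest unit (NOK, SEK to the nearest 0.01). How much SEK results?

SEK 6,984,149.76

USD 640,000.00 × 10.794 = NOK 6,908,160.00
NOK 6,908,160.00 × 1.0110 = SEK 6,984,149.76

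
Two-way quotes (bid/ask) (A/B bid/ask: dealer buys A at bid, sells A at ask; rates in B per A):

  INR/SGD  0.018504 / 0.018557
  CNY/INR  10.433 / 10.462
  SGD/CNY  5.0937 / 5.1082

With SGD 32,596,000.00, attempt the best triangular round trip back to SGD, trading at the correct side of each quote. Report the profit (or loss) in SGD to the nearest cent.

Best loop SGD → INR → CNY → SGD:
SGD 32,596,000.00 ÷ 0.018557 (buy INR at ask) = INR 1,756,533,922.51
INR 1,756,533,922.51 ÷ 10.462 (buy CNY at ask) = CNY 167,896,570.69
CNY 167,896,570.69 ÷ 5.1082 (buy SGD at ask) = SGD 32,868,049.54

Net profit: SGD 272,049.54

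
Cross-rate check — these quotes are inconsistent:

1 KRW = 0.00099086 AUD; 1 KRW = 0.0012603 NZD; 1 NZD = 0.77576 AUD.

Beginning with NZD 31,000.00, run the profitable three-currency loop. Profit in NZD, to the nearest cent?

Profit: NZD 417.58

Profitable loop is NZD → KRW → AUD → NZD:
NZD 31,000.00 ÷ 0.0012603 = KRW 24,597,318
KRW 24,597,318 × 0.00099086 = AUD 24,372.50
AUD 24,372.50 ÷ 0.77576 = NZD 31,417.58
Profit = NZD 31,417.58 − NZD 31,000.00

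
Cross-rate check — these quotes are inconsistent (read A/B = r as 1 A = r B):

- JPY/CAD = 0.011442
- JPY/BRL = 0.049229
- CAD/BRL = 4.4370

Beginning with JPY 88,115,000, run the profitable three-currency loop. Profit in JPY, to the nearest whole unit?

Profit: JPY 2,754,932

Profitable loop is JPY → CAD → BRL → JPY:
JPY 88,115,000 × 0.011442 = CAD 1,008,211.83
CAD 1,008,211.83 × 4.4370 = BRL 4,473,435.89
BRL 4,473,435.89 ÷ 0.049229 = JPY 90,869,932
Profit = JPY 90,869,932 − JPY 88,115,000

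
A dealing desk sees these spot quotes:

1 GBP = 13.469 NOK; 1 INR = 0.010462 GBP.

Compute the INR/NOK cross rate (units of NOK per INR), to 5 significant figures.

INR/NOK = 0.14091

1 INR × 0.010462 = 0.010462 GBP
0.010462 GBP × 13.469 = 0.140913 NOK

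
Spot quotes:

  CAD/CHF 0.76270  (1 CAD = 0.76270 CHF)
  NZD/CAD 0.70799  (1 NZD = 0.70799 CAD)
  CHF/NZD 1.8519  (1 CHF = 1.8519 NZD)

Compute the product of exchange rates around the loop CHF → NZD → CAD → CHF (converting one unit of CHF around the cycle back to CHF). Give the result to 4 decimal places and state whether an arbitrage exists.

1.0000 (no arbitrage)

Around CHF → NZD → CAD → CHF: 1 × 1.8519 × 0.70799 × 0.76270 = 0.999996
Product ≈ 1 (deviation 0.000%, within rounding noise).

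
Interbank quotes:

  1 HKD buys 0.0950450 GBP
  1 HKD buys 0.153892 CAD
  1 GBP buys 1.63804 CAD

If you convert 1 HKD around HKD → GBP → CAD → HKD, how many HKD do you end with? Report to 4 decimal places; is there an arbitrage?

Around HKD → GBP → CAD → HKD: 1 × 0.0950450 × 1.63804 ÷ 0.153892 = 1.011667
Product > 1; profitable direction is HKD → GBP → CAD → HKD.

1.0117 (arbitrage exists)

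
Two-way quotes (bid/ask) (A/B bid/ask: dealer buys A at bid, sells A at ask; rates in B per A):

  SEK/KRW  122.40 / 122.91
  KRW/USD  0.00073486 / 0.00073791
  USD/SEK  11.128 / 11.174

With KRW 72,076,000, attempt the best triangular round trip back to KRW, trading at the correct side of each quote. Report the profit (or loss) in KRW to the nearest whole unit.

Best loop KRW → USD → SEK → KRW:
KRW 72,076,000 × 0.00073486 (sell KRW at bid) = USD 52,965.77
USD 52,965.77 × 11.128 (sell USD at bid) = SEK 589,403.08
SEK 589,403.08 × 122.40 (sell SEK at bid) = KRW 72,142,937

Net profit: KRW 66,937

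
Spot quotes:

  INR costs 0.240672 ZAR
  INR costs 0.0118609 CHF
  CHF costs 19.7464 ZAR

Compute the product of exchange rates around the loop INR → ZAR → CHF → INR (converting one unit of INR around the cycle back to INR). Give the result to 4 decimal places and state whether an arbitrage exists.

1.0276 (arbitrage exists)

Around INR → ZAR → CHF → INR: 1 × 0.240672 ÷ 19.7464 ÷ 0.0118609 = 1.027590
Product > 1; profitable direction is INR → ZAR → CHF → INR.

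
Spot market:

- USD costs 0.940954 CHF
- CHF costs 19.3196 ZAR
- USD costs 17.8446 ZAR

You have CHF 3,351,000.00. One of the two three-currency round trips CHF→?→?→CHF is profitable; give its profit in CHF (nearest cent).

Profit: CHF 62,769.03

Profitable loop is CHF → ZAR → USD → CHF:
CHF 3,351,000.00 × 19.3196 = ZAR 64,739,979.60
ZAR 64,739,979.60 ÷ 17.8446 = USD 3,627,987.16
USD 3,627,987.16 × 0.940954 = CHF 3,413,769.03
Profit = CHF 3,413,769.03 − CHF 3,351,000.00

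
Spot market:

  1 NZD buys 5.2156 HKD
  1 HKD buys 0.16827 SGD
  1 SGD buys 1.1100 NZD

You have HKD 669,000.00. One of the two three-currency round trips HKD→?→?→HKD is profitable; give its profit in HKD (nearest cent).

Profit: HKD 17,739.72

Profitable loop is HKD → NZD → SGD → HKD:
HKD 669,000.00 ÷ 5.2156 = NZD 128,269.04
NZD 128,269.04 ÷ 1.1100 = SGD 115,557.69
SGD 115,557.69 ÷ 0.16827 = HKD 686,739.72
Profit = HKD 686,739.72 − HKD 669,000.00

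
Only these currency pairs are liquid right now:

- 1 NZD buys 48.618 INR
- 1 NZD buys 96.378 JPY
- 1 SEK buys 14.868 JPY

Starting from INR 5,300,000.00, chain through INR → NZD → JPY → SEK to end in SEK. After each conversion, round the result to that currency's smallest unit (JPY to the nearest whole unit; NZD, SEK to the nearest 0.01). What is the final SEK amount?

SEK 706,649.58

INR 5,300,000.00 ÷ 48.618 = NZD 109,013.12
NZD 109,013.12 × 96.378 = JPY 10,506,466
JPY 10,506,466 ÷ 14.868 = SEK 706,649.58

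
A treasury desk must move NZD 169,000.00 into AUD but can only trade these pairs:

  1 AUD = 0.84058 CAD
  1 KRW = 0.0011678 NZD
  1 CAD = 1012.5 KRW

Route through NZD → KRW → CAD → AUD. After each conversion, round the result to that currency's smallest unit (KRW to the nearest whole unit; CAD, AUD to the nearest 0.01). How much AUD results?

AUD 170,037.28

NZD 169,000.00 ÷ 0.0011678 = KRW 144,716,561
KRW 144,716,561 ÷ 1012.5 = CAD 142,929.94
CAD 142,929.94 ÷ 0.84058 = AUD 170,037.28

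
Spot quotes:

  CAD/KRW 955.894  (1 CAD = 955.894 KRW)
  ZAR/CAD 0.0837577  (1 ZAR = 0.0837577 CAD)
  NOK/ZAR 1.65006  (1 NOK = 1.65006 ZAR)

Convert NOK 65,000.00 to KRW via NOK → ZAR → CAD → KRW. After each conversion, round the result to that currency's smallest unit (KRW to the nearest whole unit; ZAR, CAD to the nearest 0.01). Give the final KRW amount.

NOK 65,000.00 × 1.65006 = ZAR 107,253.90
ZAR 107,253.90 × 0.0837577 = CAD 8,983.34
CAD 8,983.34 × 955.894 = KRW 8,587,121

KRW 8,587,121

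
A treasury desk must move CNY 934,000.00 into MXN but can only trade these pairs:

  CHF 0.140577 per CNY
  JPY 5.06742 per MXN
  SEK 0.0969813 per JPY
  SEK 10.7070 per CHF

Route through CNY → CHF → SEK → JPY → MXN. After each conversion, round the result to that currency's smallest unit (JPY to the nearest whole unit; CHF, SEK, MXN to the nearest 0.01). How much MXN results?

MXN 2,860,579.74

CNY 934,000.00 × 0.140577 = CHF 131,298.92
CHF 131,298.92 × 10.7070 = SEK 1,405,817.54
SEK 1,405,817.54 ÷ 0.0969813 = JPY 14,495,759
JPY 14,495,759 ÷ 5.06742 = MXN 2,860,579.74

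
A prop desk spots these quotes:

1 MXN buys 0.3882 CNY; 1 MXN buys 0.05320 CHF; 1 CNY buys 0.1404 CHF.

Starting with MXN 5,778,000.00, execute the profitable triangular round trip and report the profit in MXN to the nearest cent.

Profitable loop is MXN → CNY → CHF → MXN:
MXN 5,778,000.00 × 0.3882 = CNY 2,243,019.60
CNY 2,243,019.60 × 0.1404 = CHF 314,919.95
CHF 314,919.95 ÷ 0.05320 = MXN 5,919,547.97
Profit = MXN 5,919,547.97 − MXN 5,778,000.00

Profit: MXN 141,547.97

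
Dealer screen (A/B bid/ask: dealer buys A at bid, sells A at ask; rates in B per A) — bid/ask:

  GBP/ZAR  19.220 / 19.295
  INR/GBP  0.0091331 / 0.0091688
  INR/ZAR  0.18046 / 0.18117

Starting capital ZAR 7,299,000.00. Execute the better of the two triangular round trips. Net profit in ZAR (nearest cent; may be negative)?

Net profit: ZAR 146,382.84

Best loop ZAR → GBP → INR → ZAR:
ZAR 7,299,000.00 ÷ 19.295 (buy GBP at ask) = GBP 378,284.53
GBP 378,284.53 ÷ 0.0091688 (buy INR at ask) = INR 41,257,801.42
INR 41,257,801.42 × 0.18046 (sell INR at bid) = ZAR 7,445,382.84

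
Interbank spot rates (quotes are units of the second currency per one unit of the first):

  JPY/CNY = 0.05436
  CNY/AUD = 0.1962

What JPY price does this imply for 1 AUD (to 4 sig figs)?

AUD/JPY = 93.76

1 AUD ÷ 0.1962 = 5.09684 CNY
5.09684 CNY ÷ 0.05436 = 93.7609 JPY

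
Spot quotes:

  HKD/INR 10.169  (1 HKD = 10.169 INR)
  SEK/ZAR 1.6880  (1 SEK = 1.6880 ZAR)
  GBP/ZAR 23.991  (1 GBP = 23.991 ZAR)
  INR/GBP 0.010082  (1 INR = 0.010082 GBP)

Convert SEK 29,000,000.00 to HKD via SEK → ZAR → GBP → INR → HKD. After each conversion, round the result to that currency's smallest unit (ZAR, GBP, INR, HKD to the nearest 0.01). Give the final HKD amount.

HKD 19,902,019.59

SEK 29,000,000.00 × 1.6880 = ZAR 48,952,000.00
ZAR 48,952,000.00 ÷ 23.991 = GBP 2,040,431.83
GBP 2,040,431.83 ÷ 0.010082 = INR 202,383,637.18
INR 202,383,637.18 ÷ 10.169 = HKD 19,902,019.59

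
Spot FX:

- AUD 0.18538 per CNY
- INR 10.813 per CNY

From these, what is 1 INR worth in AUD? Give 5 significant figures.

INR/AUD = 0.017144

1 INR ÷ 10.813 = 0.0924813 CNY
0.0924813 CNY × 0.18538 = 0.0171442 AUD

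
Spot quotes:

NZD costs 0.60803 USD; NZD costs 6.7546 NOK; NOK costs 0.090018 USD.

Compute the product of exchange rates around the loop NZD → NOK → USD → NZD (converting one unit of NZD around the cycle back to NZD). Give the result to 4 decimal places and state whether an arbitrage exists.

1.0000 (no arbitrage)

Around NZD → NOK → USD → NZD: 1 × 6.7546 × 0.090018 ÷ 0.60803 = 1.000009
Product ≈ 1 (deviation 0.001%, within rounding noise).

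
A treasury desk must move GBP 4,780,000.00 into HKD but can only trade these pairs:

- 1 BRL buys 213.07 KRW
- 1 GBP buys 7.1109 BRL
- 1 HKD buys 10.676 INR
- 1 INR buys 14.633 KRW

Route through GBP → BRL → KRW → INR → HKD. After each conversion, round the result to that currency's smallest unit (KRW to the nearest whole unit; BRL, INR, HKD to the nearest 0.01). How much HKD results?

GBP 4,780,000.00 × 7.1109 = BRL 33,990,102.00
BRL 33,990,102.00 × 213.07 = KRW 7,242,271,033
KRW 7,242,271,033 ÷ 14.633 = INR 494,927,289.89
INR 494,927,289.89 ÷ 10.676 = HKD 46,358,869.42

HKD 46,358,869.42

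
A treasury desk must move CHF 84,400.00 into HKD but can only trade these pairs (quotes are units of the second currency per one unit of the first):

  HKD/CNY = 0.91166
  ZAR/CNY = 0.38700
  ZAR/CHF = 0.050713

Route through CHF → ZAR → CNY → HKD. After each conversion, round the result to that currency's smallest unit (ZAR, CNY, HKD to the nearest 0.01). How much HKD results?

HKD 706,482.18

CHF 84,400.00 ÷ 0.050713 = ZAR 1,664,267.54
ZAR 1,664,267.54 × 0.38700 = CNY 644,071.54
CNY 644,071.54 ÷ 0.91166 = HKD 706,482.18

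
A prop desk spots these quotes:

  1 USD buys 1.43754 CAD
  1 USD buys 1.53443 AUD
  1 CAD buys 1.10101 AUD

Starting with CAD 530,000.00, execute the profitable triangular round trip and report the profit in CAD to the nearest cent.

Profit: CAD 16,688.57

Profitable loop is CAD → AUD → USD → CAD:
CAD 530,000.00 × 1.10101 = AUD 583,535.30
AUD 583,535.30 ÷ 1.53443 = USD 380,294.51
USD 380,294.51 × 1.43754 = CAD 546,688.57
Profit = CAD 546,688.57 − CAD 530,000.00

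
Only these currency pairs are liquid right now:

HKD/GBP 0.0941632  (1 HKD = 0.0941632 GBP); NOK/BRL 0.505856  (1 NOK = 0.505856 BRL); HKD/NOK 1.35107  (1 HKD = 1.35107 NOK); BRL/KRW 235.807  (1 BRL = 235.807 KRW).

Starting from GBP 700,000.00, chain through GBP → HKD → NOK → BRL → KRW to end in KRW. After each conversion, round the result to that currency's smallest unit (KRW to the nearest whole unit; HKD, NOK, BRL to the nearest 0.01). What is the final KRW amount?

GBP 700,000.00 ÷ 0.0941632 = HKD 7,433,901.99
HKD 7,433,901.99 × 1.35107 = NOK 10,043,721.96
NOK 10,043,721.96 × 0.505856 = BRL 5,080,677.02
BRL 5,080,677.02 × 235.807 = KRW 1,198,059,206

KRW 1,198,059,206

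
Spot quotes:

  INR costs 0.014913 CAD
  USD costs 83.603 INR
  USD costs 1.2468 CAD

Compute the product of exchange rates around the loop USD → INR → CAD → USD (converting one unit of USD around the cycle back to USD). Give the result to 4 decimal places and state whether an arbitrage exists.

1.0000 (no arbitrage)

Around USD → INR → CAD → USD: 1 × 83.603 × 0.014913 ÷ 1.2468 = 0.999977
Product ≈ 1 (deviation 0.002%, within rounding noise).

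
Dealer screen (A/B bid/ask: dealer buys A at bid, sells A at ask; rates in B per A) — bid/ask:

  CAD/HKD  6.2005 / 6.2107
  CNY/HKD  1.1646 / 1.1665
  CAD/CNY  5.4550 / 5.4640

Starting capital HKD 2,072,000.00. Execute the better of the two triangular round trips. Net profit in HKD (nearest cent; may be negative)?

Net profit: HKD 47,438.11

Best loop HKD → CAD → CNY → HKD:
HKD 2,072,000.00 ÷ 6.2107 (buy CAD at ask) = CAD 333,617.79
CAD 333,617.79 × 5.4550 (sell CAD at bid) = CNY 1,819,885.04
CNY 1,819,885.04 × 1.1646 (sell CNY at bid) = HKD 2,119,438.11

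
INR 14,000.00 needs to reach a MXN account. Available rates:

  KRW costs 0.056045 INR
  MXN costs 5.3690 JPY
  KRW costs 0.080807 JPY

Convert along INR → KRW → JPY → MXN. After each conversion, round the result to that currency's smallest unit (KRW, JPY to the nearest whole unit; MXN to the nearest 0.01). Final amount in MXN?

MXN 3,759.73

INR 14,000.00 ÷ 0.056045 = KRW 249,799
KRW 249,799 × 0.080807 = JPY 20,186
JPY 20,186 ÷ 5.3690 = MXN 3,759.73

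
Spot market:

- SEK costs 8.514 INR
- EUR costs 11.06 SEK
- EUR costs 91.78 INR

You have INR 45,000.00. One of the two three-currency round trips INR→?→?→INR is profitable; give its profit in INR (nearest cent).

Profit: INR 1,169.29

Profitable loop is INR → EUR → SEK → INR:
INR 45,000.00 ÷ 91.78 = EUR 490.30
EUR 490.30 × 11.06 = SEK 5,422.75
SEK 5,422.75 × 8.514 = INR 46,169.29
Profit = INR 46,169.29 − INR 45,000.00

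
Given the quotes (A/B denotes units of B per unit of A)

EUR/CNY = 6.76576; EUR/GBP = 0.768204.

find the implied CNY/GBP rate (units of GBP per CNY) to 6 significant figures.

1 CNY ÷ 6.76576 = 0.147803 EUR
0.147803 EUR × 0.768204 = 0.113543 GBP

CNY/GBP = 0.113543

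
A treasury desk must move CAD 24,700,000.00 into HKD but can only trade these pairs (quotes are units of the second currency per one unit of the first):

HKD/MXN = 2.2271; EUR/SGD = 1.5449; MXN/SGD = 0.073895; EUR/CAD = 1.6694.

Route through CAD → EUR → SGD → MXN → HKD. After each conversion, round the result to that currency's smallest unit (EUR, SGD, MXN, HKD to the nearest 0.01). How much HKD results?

HKD 138,893,571.61

CAD 24,700,000.00 ÷ 1.6694 = EUR 14,795,734.99
EUR 14,795,734.99 × 1.5449 = SGD 22,857,930.99
SGD 22,857,930.99 ÷ 0.073895 = MXN 309,329,873.33
MXN 309,329,873.33 ÷ 2.2271 = HKD 138,893,571.61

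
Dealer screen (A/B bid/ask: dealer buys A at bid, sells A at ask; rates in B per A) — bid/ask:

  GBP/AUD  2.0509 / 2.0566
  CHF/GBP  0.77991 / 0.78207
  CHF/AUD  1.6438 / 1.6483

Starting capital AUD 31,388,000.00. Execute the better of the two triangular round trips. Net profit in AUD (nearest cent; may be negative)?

Net profit: AUD 690,729.68

Best loop AUD → GBP → CHF → AUD:
AUD 31,388,000.00 ÷ 2.0566 (buy GBP at ask) = GBP 15,262,083.05
GBP 15,262,083.05 ÷ 0.78207 (buy CHF at ask) = CHF 19,514,983.38
CHF 19,514,983.38 × 1.6438 (sell CHF at bid) = AUD 32,078,729.68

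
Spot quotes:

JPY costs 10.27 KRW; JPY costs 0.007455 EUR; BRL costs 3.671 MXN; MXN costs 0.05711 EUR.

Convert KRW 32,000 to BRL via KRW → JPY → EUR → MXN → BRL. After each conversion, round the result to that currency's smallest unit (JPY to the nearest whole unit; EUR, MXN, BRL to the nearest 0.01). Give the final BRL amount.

BRL 110.80

KRW 32,000 ÷ 10.27 = JPY 3,116
JPY 3,116 × 0.007455 = EUR 23.23
EUR 23.23 ÷ 0.05711 = MXN 406.76
MXN 406.76 ÷ 3.671 = BRL 110.80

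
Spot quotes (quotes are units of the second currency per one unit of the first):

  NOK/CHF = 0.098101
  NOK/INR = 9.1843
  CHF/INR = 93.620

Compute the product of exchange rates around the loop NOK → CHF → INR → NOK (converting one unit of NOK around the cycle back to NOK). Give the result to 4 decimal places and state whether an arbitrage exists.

Around NOK → CHF → INR → NOK: 1 × 0.098101 × 93.620 ÷ 9.1843 = 0.999991
Product ≈ 1 (deviation 0.001%, within rounding noise).

1.0000 (no arbitrage)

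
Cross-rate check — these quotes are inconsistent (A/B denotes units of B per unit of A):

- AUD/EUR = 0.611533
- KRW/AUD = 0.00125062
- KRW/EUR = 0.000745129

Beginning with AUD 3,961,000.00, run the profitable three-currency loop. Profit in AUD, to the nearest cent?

Profitable loop is AUD → EUR → KRW → AUD:
AUD 3,961,000.00 × 0.611533 = EUR 2,422,282.21
EUR 2,422,282.21 ÷ 0.000745129 = KRW 3,250,822,627
KRW 3,250,822,627 × 0.00125062 = AUD 4,065,543.79
Profit = AUD 4,065,543.79 − AUD 3,961,000.00

Profit: AUD 104,543.79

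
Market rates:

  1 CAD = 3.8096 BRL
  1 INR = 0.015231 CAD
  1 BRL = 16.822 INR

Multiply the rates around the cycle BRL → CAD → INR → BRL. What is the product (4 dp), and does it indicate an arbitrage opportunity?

Around BRL → CAD → INR → BRL: 1 ÷ 3.8096 ÷ 0.015231 ÷ 16.822 = 1.024506
Product > 1; profitable direction is BRL → CAD → INR → BRL.

1.0245 (arbitrage exists)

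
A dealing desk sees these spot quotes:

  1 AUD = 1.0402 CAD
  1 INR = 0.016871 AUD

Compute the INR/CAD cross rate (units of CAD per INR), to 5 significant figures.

1 INR × 0.016871 = 0.016871 AUD
0.016871 AUD × 1.0402 = 0.0175492 CAD

INR/CAD = 0.017549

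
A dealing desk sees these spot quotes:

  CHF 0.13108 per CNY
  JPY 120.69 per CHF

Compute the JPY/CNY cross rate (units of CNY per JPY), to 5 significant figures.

JPY/CNY = 0.063211

1 JPY ÷ 120.69 = 0.00828569 CHF
0.00828569 CHF ÷ 0.13108 = 0.0632109 CNY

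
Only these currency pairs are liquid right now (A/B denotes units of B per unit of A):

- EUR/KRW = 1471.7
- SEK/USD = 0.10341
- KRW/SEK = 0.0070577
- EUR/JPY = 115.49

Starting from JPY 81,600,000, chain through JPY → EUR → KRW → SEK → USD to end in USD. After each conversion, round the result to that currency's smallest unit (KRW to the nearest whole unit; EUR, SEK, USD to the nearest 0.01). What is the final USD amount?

JPY 81,600,000 ÷ 115.49 = EUR 706,554.68
EUR 706,554.68 × 1471.7 = KRW 1,039,836,523
KRW 1,039,836,523 × 0.0070577 = SEK 7,338,854.23
SEK 7,338,854.23 × 0.10341 = USD 758,910.92

USD 758,910.92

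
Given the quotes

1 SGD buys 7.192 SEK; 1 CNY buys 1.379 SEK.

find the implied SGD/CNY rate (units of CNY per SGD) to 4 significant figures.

SGD/CNY = 5.215

1 SGD × 7.192 = 7.192 SEK
7.192 SEK ÷ 1.379 = 5.21537 CNY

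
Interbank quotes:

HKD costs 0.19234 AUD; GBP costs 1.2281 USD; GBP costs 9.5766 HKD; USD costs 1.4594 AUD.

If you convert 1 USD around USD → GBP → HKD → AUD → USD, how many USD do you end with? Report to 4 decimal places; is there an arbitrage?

1.0277 (arbitrage exists)

Around USD → GBP → HKD → AUD → USD: 1 ÷ 1.2281 × 9.5766 × 0.19234 ÷ 1.4594 = 1.027715
Product > 1; profitable direction is USD → GBP → HKD → AUD → USD.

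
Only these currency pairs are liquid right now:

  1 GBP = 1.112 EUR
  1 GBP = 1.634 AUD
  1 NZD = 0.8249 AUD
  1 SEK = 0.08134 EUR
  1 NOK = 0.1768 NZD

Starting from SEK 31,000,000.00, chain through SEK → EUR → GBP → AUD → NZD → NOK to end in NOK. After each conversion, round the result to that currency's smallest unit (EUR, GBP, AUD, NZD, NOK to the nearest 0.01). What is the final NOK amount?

SEK 31,000,000.00 × 0.08134 = EUR 2,521,540.00
EUR 2,521,540.00 ÷ 1.112 = GBP 2,267,571.94
GBP 2,267,571.94 × 1.634 = AUD 3,705,212.55
AUD 3,705,212.55 ÷ 0.8249 = NZD 4,491,711.18
NZD 4,491,711.18 ÷ 0.1768 = NOK 25,405,606.22

NOK 25,405,606.22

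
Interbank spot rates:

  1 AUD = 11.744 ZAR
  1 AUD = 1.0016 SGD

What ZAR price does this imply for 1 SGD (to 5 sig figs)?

SGD/ZAR = 11.725

1 SGD ÷ 1.0016 = 0.998403 AUD
0.998403 AUD × 11.744 = 11.7252 ZAR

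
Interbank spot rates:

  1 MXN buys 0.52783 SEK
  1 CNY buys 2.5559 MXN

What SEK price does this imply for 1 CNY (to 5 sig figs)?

1 CNY × 2.5559 = 2.5559 MXN
2.5559 MXN × 0.52783 = 1.34908 SEK

CNY/SEK = 1.3491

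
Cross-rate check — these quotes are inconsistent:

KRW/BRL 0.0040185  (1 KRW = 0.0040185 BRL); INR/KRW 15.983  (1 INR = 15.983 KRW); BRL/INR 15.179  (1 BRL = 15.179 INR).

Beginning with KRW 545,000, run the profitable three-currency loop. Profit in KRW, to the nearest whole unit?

Profit: KRW 14,025

Profitable loop is KRW → INR → BRL → KRW:
KRW 545,000 ÷ 15.983 = INR 34,098.73
INR 34,098.73 ÷ 15.179 = BRL 2,246.44
BRL 2,246.44 ÷ 0.0040185 = KRW 559,025
Profit = KRW 559,025 − KRW 545,000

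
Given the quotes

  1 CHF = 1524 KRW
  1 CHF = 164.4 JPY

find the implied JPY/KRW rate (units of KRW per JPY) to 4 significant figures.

JPY/KRW = 9.270

1 JPY ÷ 164.4 = 0.00608273 CHF
0.00608273 CHF × 1524 = 9.27007 KRW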